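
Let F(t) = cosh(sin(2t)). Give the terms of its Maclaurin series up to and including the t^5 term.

Let u equal the inner series; expand the outer function in u and truncate.
F(0) = 1
F′(0) = 0
F′′(0) = 4
F′′′(0) = 0
F^(4)(0) = -48
F^(5)(0) = 0

-2*t^4 + 2*t^2 + 1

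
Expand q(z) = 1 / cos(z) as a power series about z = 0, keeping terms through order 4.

Invert the denominator's series and multiply.
q(0) = 1
q′(0) = 0
q′′(0) = 1
q′′′(0) = 0
q^(4)(0) = 5

5*z^4/24 + z^2/2 + 1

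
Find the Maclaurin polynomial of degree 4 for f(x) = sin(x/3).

-x^3/162 + x/3

f(0) = 0
f′(0) = 1/3
f′′(0) = 0
f′′′(0) = -1/27
f^(4)(0) = 0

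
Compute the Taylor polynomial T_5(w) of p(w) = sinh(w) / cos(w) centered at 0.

3*w^5/10 + 2*w^3/3 + w

Invert the denominator's series and multiply.
p(0) = 0
p′(0) = 1
p′′(0) = 0
p′′′(0) = 4
p^(4)(0) = 0
p^(5)(0) = 36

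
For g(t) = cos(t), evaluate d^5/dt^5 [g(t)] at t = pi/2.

-1

From the series, [(t - pi/2)^5] g = -1/120; multiply by 5! = 120 to get -1.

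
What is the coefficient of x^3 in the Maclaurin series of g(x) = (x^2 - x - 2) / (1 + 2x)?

10

Distribute the polynomial across the series and collect like powers.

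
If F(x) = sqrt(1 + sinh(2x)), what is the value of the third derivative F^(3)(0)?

Let u equal the inner series; expand the outer function in u and truncate.
From the series, [x^3] F = 7/6; multiply by 3! = 6 to get 7.

7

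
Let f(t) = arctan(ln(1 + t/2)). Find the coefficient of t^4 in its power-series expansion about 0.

1/64

Let u equal the inner series; expand the outer function in u and truncate.
f(0) = 0
f′(0) = 1/2
f′′(0) = -1/4
f′′′(0) = 0
f^(4)(0) = 3/8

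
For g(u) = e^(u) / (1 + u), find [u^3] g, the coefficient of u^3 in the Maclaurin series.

Expand each factor separately, then convolve coefficients.
g(0) = 1
g′(0) = 0
g′′(0) = 1
g′′′(0) = -2

-1/3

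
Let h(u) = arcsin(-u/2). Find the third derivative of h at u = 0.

-1/8

The coefficient of u^3 in the expansion is -1/48, so h′′′(0) = 3! * (-1/48) = -1/8.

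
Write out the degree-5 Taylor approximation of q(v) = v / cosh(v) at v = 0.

5*v^5/24 - v^3/2 + v

Write the quotient as an unknown series and match coefficients against numerator = denominator · series.
[v^0] = 0;  [v^1] = 1;  [v^2] = 0;  [v^3] = -1/2;  [v^4] = 0;  [v^5] = 5/24.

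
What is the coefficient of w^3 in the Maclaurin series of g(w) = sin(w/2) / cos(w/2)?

1/24

Write the quotient as an unknown series and match coefficients against numerator = denominator · series.
g(0) = 0
g′(0) = 1/2
g′′(0) = 0
g′′′(0) = 1/4
So c_3 = g′′′(0)/3! = 1/24.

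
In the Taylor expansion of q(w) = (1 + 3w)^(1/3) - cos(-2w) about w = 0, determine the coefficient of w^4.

Add the two expansions coefficient-wise.

-4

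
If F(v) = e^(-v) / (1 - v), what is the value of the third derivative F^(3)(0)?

Write out both Maclaurin series and multiply, keeping only the needed powers.
From the series, [v^3] F = 1/3; multiply by 3! = 6 to get 2.

2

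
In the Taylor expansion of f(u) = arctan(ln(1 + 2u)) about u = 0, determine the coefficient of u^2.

Compose series: expand the inner function first, then feed it into the outer expansion.

-2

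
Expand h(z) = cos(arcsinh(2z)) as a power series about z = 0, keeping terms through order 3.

Let u equal the inner series; expand the outer function in u and truncate.

1 - 2*z^2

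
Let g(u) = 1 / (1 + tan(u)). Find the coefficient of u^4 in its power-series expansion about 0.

Write 1/(1+u) = 1 - u + u^2 - u^3 + ... and substitute the series for u.

5/3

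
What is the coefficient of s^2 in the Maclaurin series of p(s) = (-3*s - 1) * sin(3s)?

Shift and add copies of the series according to the polynomial's terms.
p(0) = 0
p′(0) = -3
p′′(0) = -18
Dividing each by k! gives the coefficients c_0, ..., c_2.

-9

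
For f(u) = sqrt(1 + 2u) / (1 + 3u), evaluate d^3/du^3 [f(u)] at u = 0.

-96

Take the Cauchy product of the two expansions.
The coefficient of u^3 in the expansion is -16, so f′′′(0) = 3! * (-16) = -96.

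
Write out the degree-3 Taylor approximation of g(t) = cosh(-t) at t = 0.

Differentiate repeatedly and evaluate at the center.
g(0) = 1
g′(0) = 0
g′′(0) = 1
g′′′(0) = 0
Dividing each by k! gives the coefficients c_0, ..., c_3.

t^2/2 + 1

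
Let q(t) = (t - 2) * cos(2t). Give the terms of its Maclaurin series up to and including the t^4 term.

Distribute the polynomial across the series and collect like powers.
q(0) = -2
q′(0) = 1
q′′(0) = 8
q′′′(0) = -12
q^(4)(0) = -32
The Taylor polynomial is Σ q^(k)(0)/k! · t^k.

-4*t^4/3 - 2*t^3 + 4*t^2 + t - 2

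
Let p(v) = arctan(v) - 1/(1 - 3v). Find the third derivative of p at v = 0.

-164

Add the two expansions coefficient-wise.
From the series, [v^3] p = -82/3; multiply by 3! = 6 to get -164.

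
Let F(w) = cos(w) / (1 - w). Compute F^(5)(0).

65

Write out both Maclaurin series and multiply, keeping only the needed powers.
The coefficient of w^5 in the expansion is 13/24, so F^(5)(0) = 5! * (13/24) = 65.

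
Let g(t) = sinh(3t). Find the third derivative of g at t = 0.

The coefficient of t^3 in the expansion is 9/2, so g′′′(0) = 3! * (9/2) = 27.

27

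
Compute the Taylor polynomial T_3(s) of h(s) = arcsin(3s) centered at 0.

h(0) = 0
h′(0) = 3
h′′(0) = 0
h′′′(0) = 27
The Taylor polynomial is Σ h^(k)(0)/k! · s^k.

9*s^3/2 + 3*s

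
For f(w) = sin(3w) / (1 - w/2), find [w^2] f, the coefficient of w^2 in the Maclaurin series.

Expand each factor separately, then convolve coefficients.
f(0) = 0
f′(0) = 3
f′′(0) = 3
So c_2 = f′′(0)/2! = 3/2.

3/2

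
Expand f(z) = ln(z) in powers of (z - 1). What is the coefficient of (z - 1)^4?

Use the known series and substitute for the argument.
f(1) = 0
f′(1) = 1
f′′(1) = -1
f′′′(1) = 2
f^(4)(1) = -6
So c_4 = f^(4)(1)/4! = -1/4.

-1/4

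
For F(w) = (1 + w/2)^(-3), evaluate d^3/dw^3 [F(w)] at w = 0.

-15/2

The coefficient of w^3 in the expansion is -5/4, so F′′′(0) = 3! * (-5/4) = -15/2.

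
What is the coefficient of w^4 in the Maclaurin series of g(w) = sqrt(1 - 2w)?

-5/8

g(0) = 1
g′(0) = -1
g′′(0) = -1
g′′′(0) = -3
g^(4)(0) = -15
So c_4 = g^(4)(0)/4! = -5/8.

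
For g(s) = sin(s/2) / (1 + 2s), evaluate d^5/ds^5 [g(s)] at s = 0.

Write out both Maclaurin series and multiply, keeping only the needed powers.
The coefficient of s^5 in the expansion is 30401/3840, so g^(5)(0) = 5! * (30401/3840) = 30401/32.

30401/32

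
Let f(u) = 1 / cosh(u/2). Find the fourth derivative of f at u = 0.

5/16

Invert the denominator's series and multiply.
The coefficient of u^4 in the expansion is 5/384, so f^(4)(0) = 4! * (5/384) = 5/16.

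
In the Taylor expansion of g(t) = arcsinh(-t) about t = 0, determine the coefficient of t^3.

1/6

[t^0] = 0;  [t^1] = -1;  [t^2] = 0;  [t^3] = 1/6.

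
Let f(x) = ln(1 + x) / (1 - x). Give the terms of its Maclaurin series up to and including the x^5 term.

47*x^5/60 + 7*x^4/12 + 5*x^3/6 + x^2/2 + x

Expand each factor separately, then convolve coefficients.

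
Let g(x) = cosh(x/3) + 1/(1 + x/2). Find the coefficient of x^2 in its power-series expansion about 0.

Add the two expansions coefficient-wise.
So c_2 = g′′(0)/2! = 11/36.

11/36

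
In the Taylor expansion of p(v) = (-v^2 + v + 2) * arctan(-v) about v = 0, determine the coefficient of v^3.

Shift and add copies of the series according to the polynomial's terms.
p(0) = 0
p′(0) = -2
p′′(0) = -2
p′′′(0) = 10
So c_3 = p′′′(0)/3! = 5/3.

5/3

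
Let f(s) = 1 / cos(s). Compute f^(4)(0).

5

Divide the numerator series by the denominator series (power-series long division).
From the series, [s^4] f = 5/24; multiply by 4! = 24 to get 5.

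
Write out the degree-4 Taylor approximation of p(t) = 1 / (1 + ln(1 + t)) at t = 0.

Write 1/(1+u) = 1 - u + u^2 - u^3 + ... and substitute the series for u.

11*t^4/3 - 7*t^3/3 + 3*t^2/2 - t + 1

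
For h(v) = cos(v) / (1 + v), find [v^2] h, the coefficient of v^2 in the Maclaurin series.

Expand each factor separately, then convolve coefficients.
h(0) = 1
h′(0) = -1
h′′(0) = 1
Then c_k = h^(k)(0)/k! gives each Taylor coefficient.

1/2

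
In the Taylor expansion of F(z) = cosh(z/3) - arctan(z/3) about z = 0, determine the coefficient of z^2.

Expand each term separately and add.
So c_2 = F′′(0)/2! = 1/18.

1/18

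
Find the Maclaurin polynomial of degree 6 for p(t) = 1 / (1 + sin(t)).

17*t^6/45 - 61*t^5/120 + 2*t^4/3 - 5*t^3/6 + t^2 - t + 1

Write 1/(1+u) = 1 - u + u^2 - u^3 + ... and substitute the series for u.
p(0) = 1
p′(0) = -1
p′′(0) = 2
p′′′(0) = -5
p^(4)(0) = 16
p^(5)(0) = -61
p^(6)(0) = 272
Dividing each by k! gives the coefficients c_0, ..., c_6.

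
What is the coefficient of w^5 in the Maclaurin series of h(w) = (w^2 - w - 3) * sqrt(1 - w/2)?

Multiply each power in the prefactor through the base expansion.

-23/8192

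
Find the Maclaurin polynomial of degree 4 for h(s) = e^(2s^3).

2*s^3 + 1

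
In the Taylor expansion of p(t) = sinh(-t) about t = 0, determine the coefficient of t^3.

p(0) = 0
p′(0) = -1
p′′(0) = 0
p′′′(0) = -1

-1/6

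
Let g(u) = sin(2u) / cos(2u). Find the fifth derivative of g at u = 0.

512

Invert the denominator's series and multiply.
The coefficient of u^5 in the expansion is 64/15, so g^(5)(0) = 5! * (64/15) = 512.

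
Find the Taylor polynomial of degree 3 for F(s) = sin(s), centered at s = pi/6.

-sqrt(3)*(s - pi/6)^3/12 - (s - pi/6)^2/4 + sqrt(3)*(s - pi/6)/2 + 1/2

F(pi/6) = 1/2
F′(pi/6) = sqrt(3)/2
F′′(pi/6) = -1/2
F′′′(pi/6) = -sqrt(3)/2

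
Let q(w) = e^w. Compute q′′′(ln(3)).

3

Differentiate repeatedly and evaluate at the center.
The coefficient of (w - ln(3))^3 in the expansion is 1/2, so q′′′(ln(3)) = 3! * (1/2) = 3.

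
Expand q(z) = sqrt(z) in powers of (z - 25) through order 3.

(z - 25)^3/50000 - (z - 25)^2/1000 + (z - 25)/10 + 5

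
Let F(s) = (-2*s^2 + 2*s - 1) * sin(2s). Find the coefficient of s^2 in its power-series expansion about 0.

Distribute the polynomial across the series and collect like powers.
F(0) = 0
F′(0) = -2
F′′(0) = 8
Dividing each by k! gives the coefficients c_0, ..., c_2.

4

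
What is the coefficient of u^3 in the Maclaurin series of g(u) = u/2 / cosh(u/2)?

-1/16

Write the quotient as an unknown series and match coefficients against numerator = denominator · series.
So c_3 = g′′′(0)/3! = -1/16.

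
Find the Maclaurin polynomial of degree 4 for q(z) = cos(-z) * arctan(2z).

-11*z^3/3 + 2*z

Write out both Maclaurin series and multiply, keeping only the needed powers.
q(0) = 0
q′(0) = 2
q′′(0) = 0
q′′′(0) = -22
q^(4)(0) = 0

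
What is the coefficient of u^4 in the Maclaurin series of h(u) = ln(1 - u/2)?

-1/64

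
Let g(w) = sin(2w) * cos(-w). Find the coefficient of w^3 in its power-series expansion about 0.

-7/3

Write out both Maclaurin series and multiply, keeping only the needed powers.
g(0) = 0
g′(0) = 2
g′′(0) = 0
g′′′(0) = -14
So c_3 = g′′′(0)/3! = -7/3.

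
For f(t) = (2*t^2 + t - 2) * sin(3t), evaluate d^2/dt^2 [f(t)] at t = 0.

Shift and add copies of the series according to the polynomial's terms.
The coefficient of t^2 in the expansion is 3, so f′′(0) = 2! * (3) = 6.

6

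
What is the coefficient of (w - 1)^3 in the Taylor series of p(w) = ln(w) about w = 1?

1/3

[(w - 1)^0] = 0;  [(w - 1)^1] = 1;  [(w - 1)^2] = -1/2;  [(w - 1)^3] = 1/3.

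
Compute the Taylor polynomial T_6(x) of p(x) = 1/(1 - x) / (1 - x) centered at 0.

Multiply the two series term by term and collect like powers.

7*x^6 + 6*x^5 + 5*x^4 + 4*x^3 + 3*x^2 + 2*x + 1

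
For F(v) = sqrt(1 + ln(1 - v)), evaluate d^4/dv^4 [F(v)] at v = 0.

-143/16

Substitute the inner expansion into the outer series and collect powers.
From the series, [v^4] F = -143/384; multiply by 4! = 24 to get -143/16.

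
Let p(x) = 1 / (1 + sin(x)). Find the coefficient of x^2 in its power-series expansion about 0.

Write 1/(1+u) = 1 - u + u^2 - u^3 + ... and substitute the series for u.
p(0) = 1
p′(0) = -1
p′′(0) = 2
So c_2 = p′′(0)/2! = 1.

1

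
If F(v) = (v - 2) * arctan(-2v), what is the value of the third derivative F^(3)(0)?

-32

Shift and add copies of the series according to the polynomial's terms.
From the series, [v^3] F = -16/3; multiply by 3! = 6 to get -32.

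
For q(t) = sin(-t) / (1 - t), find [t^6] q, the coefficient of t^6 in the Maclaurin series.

Multiply the two series term by term and collect like powers.
So c_6 = q^(6)(0)/6! = -101/120.

-101/120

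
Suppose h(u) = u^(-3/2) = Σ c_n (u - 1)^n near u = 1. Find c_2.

15/8

h(1) = 1
h′(1) = -3/2
h′′(1) = 15/4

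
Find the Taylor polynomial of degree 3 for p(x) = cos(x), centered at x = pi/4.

Compute the successive derivatives at the expansion point and divide by k!.

sqrt(2)*(x - pi/4)^3/12 - sqrt(2)*(x - pi/4)^2/4 - sqrt(2)*(x - pi/4)/2 + sqrt(2)/2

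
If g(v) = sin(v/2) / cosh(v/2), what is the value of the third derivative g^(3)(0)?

-1/2

Write the quotient as an unknown series and match coefficients against numerator = denominator · series.
The coefficient of v^3 in the expansion is -1/12, so g′′′(0) = 3! * (-1/12) = -1/2.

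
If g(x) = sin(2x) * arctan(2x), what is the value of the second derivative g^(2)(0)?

8

Write out both Maclaurin series and multiply, keeping only the needed powers.
The coefficient of x^2 in the expansion is 4, so g′′(0) = 2! * (4) = 8.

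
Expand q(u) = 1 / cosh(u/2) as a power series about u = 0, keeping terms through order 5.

5*u^4/384 - u^2/8 + 1

Write the quotient as an unknown series and match coefficients against numerator = denominator · series.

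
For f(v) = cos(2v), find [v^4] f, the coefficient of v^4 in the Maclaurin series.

2/3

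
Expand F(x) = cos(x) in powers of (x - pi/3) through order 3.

Differentiate repeatedly and evaluate at the center.
F(pi/3) = 1/2
F′(pi/3) = -sqrt(3)/2
F′′(pi/3) = -1/2
F′′′(pi/3) = sqrt(3)/2

sqrt(3)*(x - pi/3)^3/12 - (x - pi/3)^2/4 - sqrt(3)*(x - pi/3)/2 + 1/2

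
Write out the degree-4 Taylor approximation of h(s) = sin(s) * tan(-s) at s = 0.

-s^4/6 - s^2

Write out both Maclaurin series and multiply, keeping only the needed powers.
h(0) = 0
h′(0) = 0
h′′(0) = -2
h′′′(0) = 0
h^(4)(0) = -4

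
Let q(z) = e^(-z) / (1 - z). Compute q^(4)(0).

Use 1/(1 - r) = Σ r^k on the denominator, then take the Cauchy product.
From the series, [z^4] q = 3/8; multiply by 4! = 24 to get 9.

9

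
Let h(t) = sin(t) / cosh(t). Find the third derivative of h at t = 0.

Divide the numerator series by the denominator series (power-series long division).
The coefficient of t^3 in the expansion is -2/3, so h′′′(0) = 3! * (-2/3) = -4.

-4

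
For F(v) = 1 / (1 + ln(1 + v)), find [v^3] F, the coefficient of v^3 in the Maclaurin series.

-7/3

Write 1/(1+u) = 1 - u + u^2 - u^3 + ... and substitute the series for u.
F(0) = 1
F′(0) = -1
F′′(0) = 3
F′′′(0) = -14
Then c_k = F^(k)(0)/k! gives each Taylor coefficient.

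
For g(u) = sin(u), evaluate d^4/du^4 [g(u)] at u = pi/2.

1

From the series, [(u - pi/2)^4] g = 1/24; multiply by 4! = 24 to get 1.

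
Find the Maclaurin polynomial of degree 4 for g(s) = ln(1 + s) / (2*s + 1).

Expand 1/(denominator) as a geometric series and multiply by the numerator's series.
g(0) = 0
g′(0) = 1
g′′(0) = -5
g′′′(0) = 32
g^(4)(0) = -262

-131*s^4/12 + 16*s^3/3 - 5*s^2/2 + s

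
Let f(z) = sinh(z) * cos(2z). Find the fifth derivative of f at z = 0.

Write out both Maclaurin series and multiply, keeping only the needed powers.
The coefficient of z^5 in the expansion is 41/120, so f^(5)(0) = 5! * (41/120) = 41.

41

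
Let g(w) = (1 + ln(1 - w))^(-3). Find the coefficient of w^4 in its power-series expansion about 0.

Compose series: expand the inner function first, then feed it into the outer expansion.

145/4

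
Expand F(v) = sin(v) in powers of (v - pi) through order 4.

Apply the Taylor formula c_k = f^(k)(a)/k!.
F(pi) = 0
F′(pi) = -1
F′′(pi) = 0
F′′′(pi) = 1
F^(4)(pi) = 0

(v - pi)^3/6 - (v - pi)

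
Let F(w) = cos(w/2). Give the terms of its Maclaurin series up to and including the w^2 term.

1 - w^2/8

Differentiate repeatedly and evaluate at the center.
F(0) = 1
F′(0) = 0
F′′(0) = -1/4
Dividing each by k! gives the coefficients c_0, ..., c_2.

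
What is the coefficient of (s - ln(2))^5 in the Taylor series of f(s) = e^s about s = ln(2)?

1/60

Apply the Taylor formula c_k = f^(k)(a)/k!.
f(ln(2)) = 2
f′(ln(2)) = 2
f′′(ln(2)) = 2
f′′′(ln(2)) = 2
f^(4)(ln(2)) = 2
f^(5)(ln(2)) = 2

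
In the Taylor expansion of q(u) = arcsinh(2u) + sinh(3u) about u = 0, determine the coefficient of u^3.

19/6

Expand each term separately and add.
[u^0] = 0;  [u^1] = 5;  [u^2] = 0;  [u^3] = 19/6.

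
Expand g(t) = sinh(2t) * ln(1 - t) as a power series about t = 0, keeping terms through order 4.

Take the Cauchy product of the two expansions.

-2*t^4 - t^3 - 2*t^2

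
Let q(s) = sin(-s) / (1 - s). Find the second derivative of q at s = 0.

Write out both Maclaurin series and multiply, keeping only the needed powers.
The coefficient of s^2 in the expansion is -1, so q′′(0) = 2! * (-1) = -2.

-2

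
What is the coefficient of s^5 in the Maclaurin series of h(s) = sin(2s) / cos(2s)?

64/15

Divide the numerator series by the denominator series (power-series long division).
h(0) = 0
h′(0) = 2
h′′(0) = 0
h′′′(0) = 16
h^(4)(0) = 0
h^(5)(0) = 512
So c_5 = h^(5)(0)/5! = 64/15.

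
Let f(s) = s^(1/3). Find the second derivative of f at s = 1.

From the series, [(s - 1)^2] f = -1/9; multiply by 2! = 2 to get -2/9.

-2/9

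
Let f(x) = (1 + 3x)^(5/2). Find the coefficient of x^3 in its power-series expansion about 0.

135/16

Compute the successive derivatives at the expansion point and divide by k!.
[x^0] = 1;  [x^1] = 15/2;  [x^2] = 135/8;  [x^3] = 135/16.
So c_3 = f′′′(0)/3! = 135/16.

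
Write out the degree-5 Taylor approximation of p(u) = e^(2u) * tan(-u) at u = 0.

Write out both Maclaurin series and multiply, keeping only the needed powers.
[u^0] = 0;  [u^1] = -1;  [u^2] = -2;  [u^3] = -7/3;  [u^4] = -2;  [u^5] = -22/15.

-22*u^5/15 - 2*u^4 - 7*u^3/3 - 2*u^2 - u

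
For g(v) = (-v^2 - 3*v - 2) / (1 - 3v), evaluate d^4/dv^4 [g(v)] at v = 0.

-6048

Distribute the polynomial across the series and collect like powers.
The coefficient of v^4 in the expansion is -252, so g^(4)(0) = 4! * (-252) = -6048.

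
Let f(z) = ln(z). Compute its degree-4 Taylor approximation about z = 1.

[(z - 1)^0] = 0;  [(z - 1)^1] = 1;  [(z - 1)^2] = -1/2;  [(z - 1)^3] = 1/3;  [(z - 1)^4] = -1/4.

-(z - 1)^4/4 + (z - 1)^3/3 - (z - 1)^2/2 + (z - 1)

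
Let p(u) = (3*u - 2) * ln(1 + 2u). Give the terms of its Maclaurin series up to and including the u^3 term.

-34*u^3/3 + 10*u^2 - 4*u

Shift and add copies of the series according to the polynomial's terms.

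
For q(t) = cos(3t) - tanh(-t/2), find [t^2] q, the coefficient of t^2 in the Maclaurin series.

Add the two expansions coefficient-wise.
So c_2 = q′′(0)/2! = -9/2.

-9/2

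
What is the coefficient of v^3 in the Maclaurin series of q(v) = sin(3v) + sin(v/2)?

-217/48

Combine the two series term by term.
q(0) = 0
q′(0) = 7/2
q′′(0) = 0
q′′′(0) = -217/8
The Taylor polynomial is Σ q^(k)(0)/k! · v^k.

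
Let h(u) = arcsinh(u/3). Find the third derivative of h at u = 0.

From the series, [u^3] h = -1/162; multiply by 3! = 6 to get -1/27.

-1/27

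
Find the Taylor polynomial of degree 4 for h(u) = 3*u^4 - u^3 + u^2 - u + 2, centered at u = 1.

3*(u - 1)^4 + 11*(u - 1)^3 + 16*(u - 1)^2 + 10*(u - 1) + 4

Differentiate repeatedly and evaluate at the center.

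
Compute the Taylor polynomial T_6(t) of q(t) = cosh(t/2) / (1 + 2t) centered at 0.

3041761*t^6/46080 - 6337*t^5/192 + 6337*t^4/384 - 33*t^3/4 + 33*t^2/8 - 2*t + 1

Write out both Maclaurin series and multiply, keeping only the needed powers.
q(0) = 1
q′(0) = -2
q′′(0) = 33/4
q′′′(0) = -99/2
q^(4)(0) = 6337/16
q^(5)(0) = -31685/8
q^(6)(0) = 3041761/64
The Taylor polynomial is Σ q^(k)(0)/k! · t^k.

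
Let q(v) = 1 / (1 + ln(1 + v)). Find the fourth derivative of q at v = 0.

Expand as Σ (-1)^k u^k with u equal to the inner function's series.
From the series, [v^4] q = 11/3; multiply by 4! = 24 to get 88.

88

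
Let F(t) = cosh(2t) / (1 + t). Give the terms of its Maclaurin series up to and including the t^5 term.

-11*t^5/3 + 11*t^4/3 - 3*t^3 + 3*t^2 - t + 1

Multiply the two series term by term and collect like powers.
F(0) = 1
F′(0) = -1
F′′(0) = 6
F′′′(0) = -18
F^(4)(0) = 88
F^(5)(0) = -440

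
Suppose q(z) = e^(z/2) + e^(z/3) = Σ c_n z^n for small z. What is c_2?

Expand each term separately and add.
q(0) = 2
q′(0) = 5/6
q′′(0) = 13/36
So c_2 = q′′(0)/2! = 13/72.

13/72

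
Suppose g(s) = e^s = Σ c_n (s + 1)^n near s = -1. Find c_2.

e^(-1)/2

g(-1) = e^(-1)
g′(-1) = e^(-1)
g′′(-1) = e^(-1)
So c_2 = g′′(-1)/2! = e^(-1)/2.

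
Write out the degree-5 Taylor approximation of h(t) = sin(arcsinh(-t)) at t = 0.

Compose series: expand the inner function first, then feed it into the outer expansion.
h(0) = 0
h′(0) = -1
h′′(0) = 0
h′′′(0) = 2
h^(4)(0) = 0
h^(5)(0) = -20

-t^5/6 + t^3/3 - t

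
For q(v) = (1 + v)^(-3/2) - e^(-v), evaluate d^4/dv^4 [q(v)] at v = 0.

929/16

Expand each term separately and add.
The coefficient of v^4 in the expansion is 929/384, so q^(4)(0) = 4! * (929/384) = 929/16.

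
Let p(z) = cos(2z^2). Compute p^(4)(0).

-48

Compute the successive derivatives at the expansion point and divide by k!.
The coefficient of z^4 in the expansion is -2, so p^(4)(0) = 4! * (-2) = -48.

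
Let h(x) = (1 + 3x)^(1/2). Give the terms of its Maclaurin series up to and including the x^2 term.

-9*x^2/8 + 3*x/2 + 1

Use the known series and substitute for the argument.
h(0) = 1
h′(0) = 3/2
h′′(0) = -9/4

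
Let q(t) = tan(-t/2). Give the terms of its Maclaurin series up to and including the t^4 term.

-t^3/24 - t/2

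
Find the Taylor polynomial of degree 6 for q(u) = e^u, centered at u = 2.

(u - 2)^6*e^(2)/720 + (u - 2)^5*e^(2)/120 + (u - 2)^4*e^(2)/24 + (u - 2)^3*e^(2)/6 + (u - 2)^2*e^(2)/2 + (u - 2)*e^(2) + e^(2)

Use the known series and substitute for the argument.
q(2) = e^(2)
q′(2) = e^(2)
q′′(2) = e^(2)
q′′′(2) = e^(2)
q^(4)(2) = e^(2)
q^(5)(2) = e^(2)
q^(6)(2) = e^(2)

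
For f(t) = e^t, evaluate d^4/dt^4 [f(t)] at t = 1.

e

The coefficient of (t - 1)^4 in the expansion is e/24, so f^(4)(1) = 4! * (e/24) = e.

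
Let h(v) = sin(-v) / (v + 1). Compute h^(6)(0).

Multiply the numerator's expansion by the denominator's geometric series.
The coefficient of v^6 in the expansion is 101/120, so h^(6)(0) = 6! * (101/120) = 606.

606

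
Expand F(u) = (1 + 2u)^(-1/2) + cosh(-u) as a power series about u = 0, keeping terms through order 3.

Combine the two series term by term.

-5*u^3/2 + 2*u^2 - u + 2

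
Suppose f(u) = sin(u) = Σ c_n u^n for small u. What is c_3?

-1/6

f(0) = 0
f′(0) = 1
f′′(0) = 0
f′′′(0) = -1
The Taylor polynomial is Σ f^(k)(0)/k! · u^k.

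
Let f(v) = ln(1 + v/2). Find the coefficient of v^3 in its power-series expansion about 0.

1/24

f(0) = 0
f′(0) = 1/2
f′′(0) = -1/4
f′′′(0) = 1/4
So c_3 = f′′′(0)/3! = 1/24.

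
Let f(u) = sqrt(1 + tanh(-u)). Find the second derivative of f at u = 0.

Compose series: expand the inner function first, then feed it into the outer expansion.
The coefficient of u^2 in the expansion is -1/8, so f′′(0) = 2! * (-1/8) = -1/4.

-1/4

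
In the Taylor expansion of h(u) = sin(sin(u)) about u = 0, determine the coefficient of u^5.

1/10

Plug the Maclaurin series of the inner function into that of the outer and collect terms.
h(0) = 0
h′(0) = 1
h′′(0) = 0
h′′′(0) = -2
h^(4)(0) = 0
h^(5)(0) = 12
So c_5 = h^(5)(0)/5! = 1/10.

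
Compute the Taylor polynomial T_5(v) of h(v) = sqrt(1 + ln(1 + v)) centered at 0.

1609*v^5/3840 - 143*v^4/384 + 17*v^3/48 - 3*v^2/8 + v/2 + 1

Plug the Maclaurin series of the inner function into that of the outer and collect terms.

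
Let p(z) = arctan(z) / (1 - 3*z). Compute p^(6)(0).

Expand 1/(denominator) as a geometric series and multiply by the numerator's series.
From the series, [z^6] p = 1173/5; multiply by 6! = 720 to get 168912.

168912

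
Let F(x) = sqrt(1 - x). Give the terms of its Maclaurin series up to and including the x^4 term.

Use the known series and substitute for the argument.

-5*x^4/128 - x^3/16 - x^2/8 - x/2 + 1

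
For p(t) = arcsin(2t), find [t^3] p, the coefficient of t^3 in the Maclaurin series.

4/3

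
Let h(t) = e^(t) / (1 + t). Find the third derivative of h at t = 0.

Take the Cauchy product of the two expansions.
The coefficient of t^3 in the expansion is -1/3, so h′′′(0) = 3! * (-1/3) = -2.

-2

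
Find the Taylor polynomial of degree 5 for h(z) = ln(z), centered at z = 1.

Apply the Taylor formula c_k = f^(k)(a)/k!.
h(1) = 0
h′(1) = 1
h′′(1) = -1
h′′′(1) = 2
h^(4)(1) = -6
h^(5)(1) = 24
Dividing each by k! gives the coefficients c_0, ..., c_5.

(z - 1)^5/5 - (z - 1)^4/4 + (z - 1)^3/3 - (z - 1)^2/2 + (z - 1)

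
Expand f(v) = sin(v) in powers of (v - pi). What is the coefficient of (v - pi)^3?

1/6

f(pi) = 0
f′(pi) = -1
f′′(pi) = 0
f′′′(pi) = 1
So c_3 = f′′′(pi)/3! = 1/6.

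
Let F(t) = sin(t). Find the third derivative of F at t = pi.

1

Use the known series and substitute for the argument.
From the series, [(t - pi)^3] F = 1/6; multiply by 3! = 6 to get 1.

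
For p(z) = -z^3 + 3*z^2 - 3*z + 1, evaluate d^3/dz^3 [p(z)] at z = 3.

-6

Compute the successive derivatives at the expansion point and divide by k!.
The coefficient of (z - 3)^3 in the expansion is -1, so p′′′(3) = 3! * (-1) = -6.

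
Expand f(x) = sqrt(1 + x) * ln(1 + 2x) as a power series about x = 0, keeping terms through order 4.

Multiply the two series term by term and collect like powers.
f(0) = 0
f′(0) = 2
f′′(0) = -2
f′′′(0) = 17/2
f^(4)(0) = -55
Dividing each by k! gives the coefficients c_0, ..., c_4.

-55*x^4/24 + 17*x^3/12 - x^2 + 2*x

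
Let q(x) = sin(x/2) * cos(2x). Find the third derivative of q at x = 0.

-49/8

Expand each factor separately, then convolve coefficients.
The coefficient of x^3 in the expansion is -49/48, so q′′′(0) = 3! * (-49/48) = -49/8.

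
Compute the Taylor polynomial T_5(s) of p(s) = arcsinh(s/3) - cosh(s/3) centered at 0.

s^5/3240 - s^4/1944 - s^3/162 - s^2/18 + s/3 - 1

Combine the two series term by term.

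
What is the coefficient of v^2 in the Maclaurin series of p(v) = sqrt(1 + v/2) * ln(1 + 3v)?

Multiply the two series term by term and collect like powers.
p(0) = 0
p′(0) = 3
p′′(0) = -15/2
Then c_k = p^(k)(0)/k! gives each Taylor coefficient.

-15/4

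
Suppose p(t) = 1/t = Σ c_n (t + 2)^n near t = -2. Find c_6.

p(-2) = -1/2
p′(-2) = -1/4
p′′(-2) = -1/4
p′′′(-2) = -3/8
p^(4)(-2) = -3/4
p^(5)(-2) = -15/8
p^(6)(-2) = -45/8

-1/128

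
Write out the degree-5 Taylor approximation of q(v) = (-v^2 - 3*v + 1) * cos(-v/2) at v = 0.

Multiply each power in the prefactor through the base expansion.
[v^0] = 1;  [v^1] = -3;  [v^2] = -9/8;  [v^3] = 3/8;  [v^4] = 49/384;  [v^5] = -1/128.

-v^5/128 + 49*v^4/384 + 3*v^3/8 - 9*v^2/8 - 3*v + 1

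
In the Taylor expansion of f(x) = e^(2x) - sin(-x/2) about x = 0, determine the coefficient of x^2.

2

Combine the two series term by term.
f(0) = 1
f′(0) = 5/2
f′′(0) = 4
So c_2 = f′′(0)/2! = 2.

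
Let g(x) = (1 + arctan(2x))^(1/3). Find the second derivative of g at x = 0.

Substitute the inner expansion into the outer series and collect powers.
From the series, [x^2] g = -4/9; multiply by 2! = 2 to get -8/9.

-8/9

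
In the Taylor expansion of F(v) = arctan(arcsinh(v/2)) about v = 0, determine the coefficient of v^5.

Substitute the inner expansion into the outer series and collect powers.
[v^0] = 0;  [v^1] = 1/2;  [v^2] = 0;  [v^3] = -1/16;  [v^4] = 0;  [v^5] = 53/3840.
So c_5 = F^(5)(0)/5! = 53/3840.

53/3840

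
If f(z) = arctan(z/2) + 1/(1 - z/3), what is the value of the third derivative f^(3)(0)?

-1/36

Combine the two series term by term.
The coefficient of z^3 in the expansion is -1/216, so f′′′(0) = 3! * (-1/216) = -1/36.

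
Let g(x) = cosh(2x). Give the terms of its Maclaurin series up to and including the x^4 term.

g(0) = 1
g′(0) = 0
g′′(0) = 4
g′′′(0) = 0
g^(4)(0) = 16

2*x^4/3 + 2*x^2 + 1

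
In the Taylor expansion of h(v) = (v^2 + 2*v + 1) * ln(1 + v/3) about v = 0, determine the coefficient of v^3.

19/81

Distribute the polynomial across the series and collect like powers.
h(0) = 0
h′(0) = 1/3
h′′(0) = 11/9
h′′′(0) = 38/27
Dividing each by k! gives the coefficients c_0, ..., c_3.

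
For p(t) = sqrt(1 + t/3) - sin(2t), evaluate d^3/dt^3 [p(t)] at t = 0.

577/72

Expand each term separately and add.
The coefficient of t^3 in the expansion is 577/432, so p′′′(0) = 3! * (577/432) = 577/72.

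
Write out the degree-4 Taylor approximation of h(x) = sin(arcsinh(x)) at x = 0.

-x^3/3 + x

Plug the Maclaurin series of the inner function into that of the outer and collect terms.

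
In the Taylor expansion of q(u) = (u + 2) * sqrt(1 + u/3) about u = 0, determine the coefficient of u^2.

Shift and add copies of the series according to the polynomial's terms.
q(0) = 2
q′(0) = 4/3
q′′(0) = 5/18
The Taylor polynomial is Σ q^(k)(0)/k! · u^k.

5/36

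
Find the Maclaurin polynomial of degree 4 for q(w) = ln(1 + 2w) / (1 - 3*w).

Use 1/(1 - r) = Σ r^k on the denominator, then take the Cauchy product.

40*w^4 + 44*w^3/3 + 4*w^2 + 2*w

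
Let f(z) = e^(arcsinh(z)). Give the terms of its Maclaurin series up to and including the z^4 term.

Compose series: expand the inner function first, then feed it into the outer expansion.

-z^4/8 + z^2/2 + z + 1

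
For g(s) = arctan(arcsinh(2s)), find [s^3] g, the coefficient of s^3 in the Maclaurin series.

Plug the Maclaurin series of the inner function into that of the outer and collect terms.
g(0) = 0
g′(0) = 2
g′′(0) = 0
g′′′(0) = -24

-4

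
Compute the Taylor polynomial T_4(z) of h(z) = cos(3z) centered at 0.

27*z^4/8 - 9*z^2/2 + 1

h(0) = 1
h′(0) = 0
h′′(0) = -9
h′′′(0) = 0
h^(4)(0) = 81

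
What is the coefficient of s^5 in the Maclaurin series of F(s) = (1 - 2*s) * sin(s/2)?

Distribute the polynomial across the series and collect like powers.
[s^0] = 0;  [s^1] = 1/2;  [s^2] = -1;  [s^3] = -1/48;  [s^4] = 1/24;  [s^5] = 1/3840.
So c_5 = F^(5)(0)/5! = 1/3840.

1/3840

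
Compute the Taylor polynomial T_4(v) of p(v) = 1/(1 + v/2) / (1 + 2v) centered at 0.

Take the Cauchy product of the two expansions.
p(0) = 1
p′(0) = -5/2
p′′(0) = 21/2
p′′′(0) = -255/4
p^(4)(0) = 1023/2

341*v^4/16 - 85*v^3/8 + 21*v^2/4 - 5*v/2 + 1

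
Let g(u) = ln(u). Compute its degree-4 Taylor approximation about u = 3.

Compute the successive derivatives at the expansion point and divide by k!.
g(3) = ln(3)
g′(3) = 1/3
g′′(3) = -1/9
g′′′(3) = 2/27
g^(4)(3) = -2/27

-(u - 3)^4/324 + (u - 3)^3/81 - (u - 3)^2/18 + (u - 3)/3 + ln(3)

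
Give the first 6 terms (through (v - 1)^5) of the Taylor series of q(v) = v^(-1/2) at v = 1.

[(v - 1)^0] = 1;  [(v - 1)^1] = -1/2;  [(v - 1)^2] = 3/8;  [(v - 1)^3] = -5/16;  [(v - 1)^4] = 35/128;  [(v - 1)^5] = -63/256.

-63*(v - 1)^5/256 + 35*(v - 1)^4/128 - 5*(v - 1)^3/16 + 3*(v - 1)^2/8 - (v - 1)/2 + 1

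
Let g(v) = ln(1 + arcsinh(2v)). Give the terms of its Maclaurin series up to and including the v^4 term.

-4*v^4/3 + 4*v^3/3 - 2*v^2 + 2*v

Let u equal the inner series; expand the outer function in u and truncate.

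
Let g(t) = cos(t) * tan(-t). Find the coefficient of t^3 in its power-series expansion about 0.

1/6

Write out both Maclaurin series and multiply, keeping only the needed powers.
g(0) = 0
g′(0) = -1
g′′(0) = 0
g′′′(0) = 1
So c_3 = g′′′(0)/3! = 1/6.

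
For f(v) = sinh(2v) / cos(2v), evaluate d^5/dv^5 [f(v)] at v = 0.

1152

Divide the numerator series by the denominator series (power-series long division).
The coefficient of v^5 in the expansion is 48/5, so f^(5)(0) = 5! * (48/5) = 1152.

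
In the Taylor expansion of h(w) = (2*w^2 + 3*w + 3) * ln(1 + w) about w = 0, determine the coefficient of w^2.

Shift and add copies of the series according to the polynomial's terms.

3/2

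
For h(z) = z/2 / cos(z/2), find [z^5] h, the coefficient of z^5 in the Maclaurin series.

Invert the denominator's series and multiply.
h(0) = 0
h′(0) = 1/2
h′′(0) = 0
h′′′(0) = 3/8
h^(4)(0) = 0
h^(5)(0) = 25/32
So c_5 = h^(5)(0)/5! = 5/768.

5/768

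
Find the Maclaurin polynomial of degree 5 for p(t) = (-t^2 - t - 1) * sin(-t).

-19*t^5/120 - t^4/6 + 5*t^3/6 + t^2 + t

Multiply each power in the prefactor through the base expansion.
p(0) = 0
p′(0) = 1
p′′(0) = 2
p′′′(0) = 5
p^(4)(0) = -4
p^(5)(0) = -19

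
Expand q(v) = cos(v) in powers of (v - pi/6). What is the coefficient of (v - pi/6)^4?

Use the known series and substitute for the argument.
q(pi/6) = sqrt(3)/2
q′(pi/6) = -1/2
q′′(pi/6) = -sqrt(3)/2
q′′′(pi/6) = 1/2
q^(4)(pi/6) = sqrt(3)/2
Then c_k = q^(k)(pi/6)/k! gives each Taylor coefficient.

sqrt(3)/48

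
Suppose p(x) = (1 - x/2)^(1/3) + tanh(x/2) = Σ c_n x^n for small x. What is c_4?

Combine the two series term by term.
[x^0] = 1;  [x^1] = 1/3;  [x^2] = -1/36;  [x^3] = -4/81;  [x^4] = -5/1944.

-5/1944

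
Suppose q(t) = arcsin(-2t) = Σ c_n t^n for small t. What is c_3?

q(0) = 0
q′(0) = -2
q′′(0) = 0
q′′′(0) = -8
The Taylor polynomial is Σ q^(k)(0)/k! · t^k.

-4/3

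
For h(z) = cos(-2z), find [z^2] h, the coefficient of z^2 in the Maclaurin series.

-2

Differentiate repeatedly and evaluate at the center.
h(0) = 1
h′(0) = 0
h′′(0) = -4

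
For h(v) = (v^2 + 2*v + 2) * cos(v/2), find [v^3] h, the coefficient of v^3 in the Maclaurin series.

Shift and add copies of the series according to the polynomial's terms.
[v^0] = 2;  [v^1] = 2;  [v^2] = 3/4;  [v^3] = -1/4.
So c_3 = h′′′(0)/3! = -1/4.

-1/4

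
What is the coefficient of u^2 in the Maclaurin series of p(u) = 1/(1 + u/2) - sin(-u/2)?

Add the two expansions coefficient-wise.
[u^0] = 1;  [u^1] = 0;  [u^2] = 1/4.

1/4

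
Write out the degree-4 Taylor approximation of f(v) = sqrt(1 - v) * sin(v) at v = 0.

v^4/48 - 7*v^3/24 - v^2/2 + v

Expand each factor separately, then convolve coefficients.
f(0) = 0
f′(0) = 1
f′′(0) = -1
f′′′(0) = -7/4
f^(4)(0) = 1/2
Dividing each by k! gives the coefficients c_0, ..., c_4.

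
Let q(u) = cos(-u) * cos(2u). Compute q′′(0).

-5

Take the Cauchy product of the two expansions.
From the series, [u^2] q = -5/2; multiply by 2! = 2 to get -5.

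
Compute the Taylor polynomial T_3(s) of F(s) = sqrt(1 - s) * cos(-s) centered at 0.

3*s^3/16 - 5*s^2/8 - s/2 + 1

Write out both Maclaurin series and multiply, keeping only the needed powers.
F(0) = 1
F′(0) = -1/2
F′′(0) = -5/4
F′′′(0) = 9/8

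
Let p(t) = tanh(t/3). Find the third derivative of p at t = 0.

Compute the successive derivatives at the expansion point and divide by k!.
From the series, [t^3] p = -1/81; multiply by 3! = 6 to get -2/27.

-2/27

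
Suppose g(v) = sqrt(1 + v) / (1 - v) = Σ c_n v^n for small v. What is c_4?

179/128

Multiply the two series term by term and collect like powers.
So c_4 = g^(4)(0)/4! = 179/128.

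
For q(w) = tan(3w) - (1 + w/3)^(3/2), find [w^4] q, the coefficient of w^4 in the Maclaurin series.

Combine the two series term by term.
q(0) = -1
q′(0) = 5/2
q′′(0) = -1/12
q′′′(0) = 3889/72
q^(4)(0) = -1/144
So c_4 = q^(4)(0)/4! = -1/3456.

-1/3456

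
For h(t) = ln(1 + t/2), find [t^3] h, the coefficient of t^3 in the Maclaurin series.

1/24

Use the known series and substitute for the argument.
h(0) = 0
h′(0) = 1/2
h′′(0) = -1/4
h′′′(0) = 1/4
So c_3 = h′′′(0)/3! = 1/24.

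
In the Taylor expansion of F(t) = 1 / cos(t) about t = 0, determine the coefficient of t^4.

Invert the denominator's series and multiply.
F(0) = 1
F′(0) = 0
F′′(0) = 1
F′′′(0) = 0
F^(4)(0) = 5
The Taylor polynomial is Σ F^(k)(0)/k! · t^k.

5/24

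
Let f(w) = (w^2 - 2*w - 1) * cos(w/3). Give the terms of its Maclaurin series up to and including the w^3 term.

w^3/9 + 19*w^2/18 - 2*w - 1

Shift and add copies of the series according to the polynomial's terms.
[w^0] = -1;  [w^1] = -2;  [w^2] = 19/18;  [w^3] = 1/9.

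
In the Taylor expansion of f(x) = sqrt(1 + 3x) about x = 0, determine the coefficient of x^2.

Compute the successive derivatives at the expansion point and divide by k!.
So c_2 = f′′(0)/2! = -9/8.

-9/8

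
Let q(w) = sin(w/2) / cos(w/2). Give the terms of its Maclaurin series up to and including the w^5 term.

w^5/240 + w^3/24 + w/2

Invert the denominator's series and multiply.
q(0) = 0
q′(0) = 1/2
q′′(0) = 0
q′′′(0) = 1/4
q^(4)(0) = 0
q^(5)(0) = 1/2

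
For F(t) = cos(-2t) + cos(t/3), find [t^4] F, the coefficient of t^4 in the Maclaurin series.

Add the two expansions coefficient-wise.

1297/1944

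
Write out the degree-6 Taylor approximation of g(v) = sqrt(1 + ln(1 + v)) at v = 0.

-22819*v^6/46080 + 1609*v^5/3840 - 143*v^4/384 + 17*v^3/48 - 3*v^2/8 + v/2 + 1

Compose series: expand the inner function first, then feed it into the outer expansion.
g(0) = 1
g′(0) = 1/2
g′′(0) = -3/4
g′′′(0) = 17/8
g^(4)(0) = -143/16
g^(5)(0) = 1609/32
g^(6)(0) = -22819/64
The Taylor polynomial is Σ g^(k)(0)/k! · v^k.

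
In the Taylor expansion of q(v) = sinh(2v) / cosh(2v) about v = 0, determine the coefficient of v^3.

-8/3

Invert the denominator's series and multiply.
[v^0] = 0;  [v^1] = 2;  [v^2] = 0;  [v^3] = -8/3.
So c_3 = q′′′(0)/3! = -8/3.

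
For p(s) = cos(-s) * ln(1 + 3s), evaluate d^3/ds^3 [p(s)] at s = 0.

Multiply the two series term by term and collect like powers.
From the series, [s^3] p = 15/2; multiply by 3! = 6 to get 45.

45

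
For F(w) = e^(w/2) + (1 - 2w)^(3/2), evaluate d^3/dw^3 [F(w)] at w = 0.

Combine the two series term by term.
The coefficient of w^3 in the expansion is 25/48, so F′′′(0) = 3! * (25/48) = 25/8.

25/8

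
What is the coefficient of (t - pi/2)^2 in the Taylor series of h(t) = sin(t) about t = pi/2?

-1/2

Compute the successive derivatives at the expansion point and divide by k!.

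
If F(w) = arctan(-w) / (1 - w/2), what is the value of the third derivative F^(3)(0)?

1/2

Multiply the two series term by term and collect like powers.
From the series, [w^3] F = 1/12; multiply by 3! = 6 to get 1/2.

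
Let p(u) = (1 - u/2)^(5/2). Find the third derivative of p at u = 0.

From the series, [u^3] p = -5/128; multiply by 3! = 6 to get -15/64.

-15/64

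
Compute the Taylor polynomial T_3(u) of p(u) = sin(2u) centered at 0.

-4*u^3/3 + 2*u

Differentiate repeatedly and evaluate at the center.
p(0) = 0
p′(0) = 2
p′′(0) = 0
p′′′(0) = -8
The Taylor polynomial is Σ p^(k)(0)/k! · u^k.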